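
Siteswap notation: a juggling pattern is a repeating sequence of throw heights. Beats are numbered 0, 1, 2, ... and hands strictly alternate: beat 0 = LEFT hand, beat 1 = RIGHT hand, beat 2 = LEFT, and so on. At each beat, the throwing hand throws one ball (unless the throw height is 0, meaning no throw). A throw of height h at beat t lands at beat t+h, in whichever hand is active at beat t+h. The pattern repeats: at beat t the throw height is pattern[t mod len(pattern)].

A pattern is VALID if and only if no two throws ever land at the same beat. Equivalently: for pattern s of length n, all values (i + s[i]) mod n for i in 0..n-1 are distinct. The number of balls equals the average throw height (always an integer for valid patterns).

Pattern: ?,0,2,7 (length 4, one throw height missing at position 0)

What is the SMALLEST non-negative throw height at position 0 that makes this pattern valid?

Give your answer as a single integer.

i=0: s[i]=? (unknown)
i=1: (1 + 0) mod 4 = 1
i=2: (2 + 2) mod 4 = 0
i=3: (3 + 7) mod 4 = 2
Known residues: [0, 1, 2]; need a permutation of 0..3, so missing residue r = 3
Need (0 + s) mod 4 = 3; smallest s = (3 - 0) mod 4 = 3

Answer: 3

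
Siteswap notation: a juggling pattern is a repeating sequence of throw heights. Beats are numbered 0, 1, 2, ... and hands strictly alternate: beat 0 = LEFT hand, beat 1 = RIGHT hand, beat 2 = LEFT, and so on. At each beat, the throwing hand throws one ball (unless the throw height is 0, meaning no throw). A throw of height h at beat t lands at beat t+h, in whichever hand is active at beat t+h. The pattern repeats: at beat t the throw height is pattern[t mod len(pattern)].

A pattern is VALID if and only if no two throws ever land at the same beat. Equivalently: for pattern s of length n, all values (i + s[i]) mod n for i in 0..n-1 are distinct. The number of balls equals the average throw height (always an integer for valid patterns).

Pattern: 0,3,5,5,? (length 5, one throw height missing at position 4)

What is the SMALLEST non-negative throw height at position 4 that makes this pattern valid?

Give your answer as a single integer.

i=0: (0 + 0) mod 5 = 0
i=1: (1 + 3) mod 5 = 4
i=2: (2 + 5) mod 5 = 2
i=3: (3 + 5) mod 5 = 3
i=4: s[i]=? (unknown)
Known residues: [0, 2, 3, 4]; need a permutation of 0..4, so missing residue r = 1
Need (4 + s) mod 5 = 1; smallest s = (1 - 4) mod 5 = 2

Answer: 2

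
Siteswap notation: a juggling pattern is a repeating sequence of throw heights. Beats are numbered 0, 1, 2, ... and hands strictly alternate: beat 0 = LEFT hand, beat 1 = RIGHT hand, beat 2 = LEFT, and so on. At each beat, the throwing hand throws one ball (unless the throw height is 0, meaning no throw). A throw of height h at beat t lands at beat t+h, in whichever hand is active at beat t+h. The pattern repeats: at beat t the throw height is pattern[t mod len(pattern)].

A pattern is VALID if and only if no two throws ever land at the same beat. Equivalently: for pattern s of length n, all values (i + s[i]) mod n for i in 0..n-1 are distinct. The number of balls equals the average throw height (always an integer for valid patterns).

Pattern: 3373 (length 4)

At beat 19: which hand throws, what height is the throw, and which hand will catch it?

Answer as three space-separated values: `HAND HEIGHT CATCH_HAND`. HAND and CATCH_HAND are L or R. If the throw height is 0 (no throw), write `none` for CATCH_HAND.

Beat 19: 19 mod 2 = 1, so hand = R
Throw height = pattern[19 mod 4] = pattern[3] = 3
Lands at beat 19+3=22, 22 mod 2 = 0, so catch hand = L

Answer: R 3 L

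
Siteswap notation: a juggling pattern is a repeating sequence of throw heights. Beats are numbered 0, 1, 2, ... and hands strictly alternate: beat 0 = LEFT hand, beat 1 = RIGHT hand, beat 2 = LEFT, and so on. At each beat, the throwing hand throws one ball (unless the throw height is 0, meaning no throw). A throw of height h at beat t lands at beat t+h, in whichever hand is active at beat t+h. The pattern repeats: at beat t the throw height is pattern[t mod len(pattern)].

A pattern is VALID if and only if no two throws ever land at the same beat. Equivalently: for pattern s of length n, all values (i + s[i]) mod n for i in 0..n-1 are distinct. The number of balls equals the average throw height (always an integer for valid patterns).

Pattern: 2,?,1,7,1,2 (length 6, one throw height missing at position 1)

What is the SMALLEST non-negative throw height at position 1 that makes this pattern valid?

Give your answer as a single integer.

Answer: 5

Derivation:
i=0: (0 + 2) mod 6 = 2
i=1: s[i]=? (unknown)
i=2: (2 + 1) mod 6 = 3
i=3: (3 + 7) mod 6 = 4
i=4: (4 + 1) mod 6 = 5
i=5: (5 + 2) mod 6 = 1
Known residues: [1, 2, 3, 4, 5]; need a permutation of 0..5, so missing residue r = 0
Need (1 + s) mod 6 = 0; smallest s = (0 - 1) mod 6 = 5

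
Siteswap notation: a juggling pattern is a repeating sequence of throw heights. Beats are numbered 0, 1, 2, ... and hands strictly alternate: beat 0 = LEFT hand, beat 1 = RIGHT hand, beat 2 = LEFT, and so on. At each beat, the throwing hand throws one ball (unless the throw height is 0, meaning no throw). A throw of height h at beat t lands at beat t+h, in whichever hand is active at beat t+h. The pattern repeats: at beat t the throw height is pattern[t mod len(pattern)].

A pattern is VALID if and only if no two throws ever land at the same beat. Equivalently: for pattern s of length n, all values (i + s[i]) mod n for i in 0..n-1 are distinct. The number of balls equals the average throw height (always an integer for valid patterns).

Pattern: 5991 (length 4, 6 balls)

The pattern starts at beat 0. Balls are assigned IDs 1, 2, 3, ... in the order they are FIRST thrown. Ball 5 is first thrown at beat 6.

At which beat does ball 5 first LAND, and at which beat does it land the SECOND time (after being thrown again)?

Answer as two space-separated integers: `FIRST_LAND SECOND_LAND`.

Beat 0 (L): throw ball1 h=5 -> lands@5:R; in-air after throw: [b1@5:R]
Beat 1 (R): throw ball2 h=9 -> lands@10:L; in-air after throw: [b1@5:R b2@10:L]
Beat 2 (L): throw ball3 h=9 -> lands@11:R; in-air after throw: [b1@5:R b2@10:L b3@11:R]
Beat 3 (R): throw ball4 h=1 -> lands@4:L; in-air after throw: [b4@4:L b1@5:R b2@10:L b3@11:R]
Beat 4 (L): throw ball4 h=5 -> lands@9:R; in-air after throw: [b1@5:R b4@9:R b2@10:L b3@11:R]
Beat 5 (R): throw ball1 h=9 -> lands@14:L; in-air after throw: [b4@9:R b2@10:L b3@11:R b1@14:L]
Beat 6 (L): throw ball5 h=9 -> lands@15:R; in-air after throw: [b4@9:R b2@10:L b3@11:R b1@14:L b5@15:R]
Beat 7 (R): throw ball6 h=1 -> lands@8:L; in-air after throw: [b6@8:L b4@9:R b2@10:L b3@11:R b1@14:L b5@15:R]
Beat 8 (L): throw ball6 h=5 -> lands@13:R; in-air after throw: [b4@9:R b2@10:L b3@11:R b6@13:R b1@14:L b5@15:R]
Beat 9 (R): throw ball4 h=9 -> lands@18:L; in-air after throw: [b2@10:L b3@11:R b6@13:R b1@14:L b5@15:R b4@18:L]
Beat 10 (L): throw ball2 h=9 -> lands@19:R; in-air after throw: [b3@11:R b6@13:R b1@14:L b5@15:R b4@18:L b2@19:R]
Beat 11 (R): throw ball3 h=1 -> lands@12:L; in-air after throw: [b3@12:L b6@13:R b1@14:L b5@15:R b4@18:L b2@19:R]
Beat 12 (L): throw ball3 h=5 -> lands@17:R; in-air after throw: [b6@13:R b1@14:L b5@15:R b3@17:R b4@18:L b2@19:R]
Beat 13 (R): throw ball6 h=9 -> lands@22:L; in-air after throw: [b1@14:L b5@15:R b3@17:R b4@18:L b2@19:R b6@22:L]
Beat 14 (L): throw ball1 h=9 -> lands@23:R; in-air after throw: [b5@15:R b3@17:R b4@18:L b2@19:R b6@22:L b1@23:R]
Beat 15 (R): throw ball5 h=1 -> lands@16:L; in-air after throw: [b5@16:L b3@17:R b4@18:L b2@19:R b6@22:L b1@23:R]
Beat 16 (L): throw ball5 h=5 -> lands@21:R; in-air after throw: [b3@17:R b4@18:L b2@19:R b5@21:R b6@22:L b1@23:R]
Ball 5: thrown@6 h=9 -> first land @15; rethrown@15 h=1 -> second land @16

Answer: 15 16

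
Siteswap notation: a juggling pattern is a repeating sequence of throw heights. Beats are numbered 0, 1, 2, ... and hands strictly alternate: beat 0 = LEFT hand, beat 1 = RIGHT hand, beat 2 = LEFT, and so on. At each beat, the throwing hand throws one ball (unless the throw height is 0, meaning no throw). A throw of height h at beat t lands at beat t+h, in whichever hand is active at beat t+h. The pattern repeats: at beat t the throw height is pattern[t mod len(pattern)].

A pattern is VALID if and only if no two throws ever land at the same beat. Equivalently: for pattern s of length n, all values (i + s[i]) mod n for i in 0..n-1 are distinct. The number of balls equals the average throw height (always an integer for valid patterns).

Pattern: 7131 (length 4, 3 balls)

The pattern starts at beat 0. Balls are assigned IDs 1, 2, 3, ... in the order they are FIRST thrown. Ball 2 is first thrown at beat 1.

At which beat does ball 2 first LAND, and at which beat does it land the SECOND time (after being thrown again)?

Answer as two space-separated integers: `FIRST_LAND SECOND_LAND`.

Beat 0 (L): throw ball1 h=7 -> lands@7:R; in-air after throw: [b1@7:R]
Beat 1 (R): throw ball2 h=1 -> lands@2:L; in-air after throw: [b2@2:L b1@7:R]
Beat 2 (L): throw ball2 h=3 -> lands@5:R; in-air after throw: [b2@5:R b1@7:R]
Beat 3 (R): throw ball3 h=1 -> lands@4:L; in-air after throw: [b3@4:L b2@5:R b1@7:R]
Beat 4 (L): throw ball3 h=7 -> lands@11:R; in-air after throw: [b2@5:R b1@7:R b3@11:R]
Beat 5 (R): throw ball2 h=1 -> lands@6:L; in-air after throw: [b2@6:L b1@7:R b3@11:R]
Ball 2: thrown@1 h=1 -> first land @2; rethrown@2 h=3 -> second land @5

Answer: 2 5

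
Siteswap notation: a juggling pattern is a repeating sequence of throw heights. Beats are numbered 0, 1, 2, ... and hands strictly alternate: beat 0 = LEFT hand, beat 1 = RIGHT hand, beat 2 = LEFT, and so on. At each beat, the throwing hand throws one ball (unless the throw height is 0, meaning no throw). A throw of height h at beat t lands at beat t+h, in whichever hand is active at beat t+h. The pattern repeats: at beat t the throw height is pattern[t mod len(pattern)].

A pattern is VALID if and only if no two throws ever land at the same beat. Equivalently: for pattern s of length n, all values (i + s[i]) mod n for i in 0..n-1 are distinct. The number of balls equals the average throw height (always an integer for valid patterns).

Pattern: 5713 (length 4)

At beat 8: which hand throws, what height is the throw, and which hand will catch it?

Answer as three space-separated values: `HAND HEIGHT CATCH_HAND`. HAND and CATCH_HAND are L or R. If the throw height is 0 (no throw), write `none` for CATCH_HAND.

Answer: L 5 R

Derivation:
Beat 8: 8 mod 2 = 0, so hand = L
Throw height = pattern[8 mod 4] = pattern[0] = 5
Lands at beat 8+5=13, 13 mod 2 = 1, so catch hand = R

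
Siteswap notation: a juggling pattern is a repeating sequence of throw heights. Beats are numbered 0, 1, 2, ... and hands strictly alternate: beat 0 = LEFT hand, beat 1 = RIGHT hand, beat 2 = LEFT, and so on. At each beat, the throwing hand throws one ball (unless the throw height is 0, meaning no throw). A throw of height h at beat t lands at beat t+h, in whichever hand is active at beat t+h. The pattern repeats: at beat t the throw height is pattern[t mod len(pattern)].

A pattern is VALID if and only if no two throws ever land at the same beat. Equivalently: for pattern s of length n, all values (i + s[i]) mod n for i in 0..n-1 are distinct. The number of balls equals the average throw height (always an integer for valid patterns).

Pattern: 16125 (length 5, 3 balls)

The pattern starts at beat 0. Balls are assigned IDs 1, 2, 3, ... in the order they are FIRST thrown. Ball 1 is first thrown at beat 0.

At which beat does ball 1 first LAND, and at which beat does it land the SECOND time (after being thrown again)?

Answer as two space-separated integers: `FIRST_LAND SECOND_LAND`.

Beat 0 (L): throw ball1 h=1 -> lands@1:R; in-air after throw: [b1@1:R]
Beat 1 (R): throw ball1 h=6 -> lands@7:R; in-air after throw: [b1@7:R]
Beat 2 (L): throw ball2 h=1 -> lands@3:R; in-air after throw: [b2@3:R b1@7:R]
Beat 3 (R): throw ball2 h=2 -> lands@5:R; in-air after throw: [b2@5:R b1@7:R]
Beat 4 (L): throw ball3 h=5 -> lands@9:R; in-air after throw: [b2@5:R b1@7:R b3@9:R]
Beat 5 (R): throw ball2 h=1 -> lands@6:L; in-air after throw: [b2@6:L b1@7:R b3@9:R]
Beat 6 (L): throw ball2 h=6 -> lands@12:L; in-air after throw: [b1@7:R b3@9:R b2@12:L]
Beat 7 (R): throw ball1 h=1 -> lands@8:L; in-air after throw: [b1@8:L b3@9:R b2@12:L]
Ball 1: thrown@0 h=1 -> first land @1; rethrown@1 h=6 -> second land @7

Answer: 1 7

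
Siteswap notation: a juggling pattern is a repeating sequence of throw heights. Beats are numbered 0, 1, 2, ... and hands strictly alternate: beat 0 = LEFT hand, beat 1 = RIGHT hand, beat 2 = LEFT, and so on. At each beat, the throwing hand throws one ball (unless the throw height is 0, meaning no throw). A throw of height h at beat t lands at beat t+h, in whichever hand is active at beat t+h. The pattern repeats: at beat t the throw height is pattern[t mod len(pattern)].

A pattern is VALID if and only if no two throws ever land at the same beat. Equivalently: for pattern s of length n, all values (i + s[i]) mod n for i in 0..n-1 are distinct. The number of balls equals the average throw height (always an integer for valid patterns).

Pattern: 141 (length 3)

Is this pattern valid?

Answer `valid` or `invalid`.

Answer: valid

Derivation:
i=0: (i + s[i]) mod n = (0 + 1) mod 3 = 1
i=1: (i + s[i]) mod n = (1 + 4) mod 3 = 2
i=2: (i + s[i]) mod n = (2 + 1) mod 3 = 0
Residues: [1, 2, 0], distinct: True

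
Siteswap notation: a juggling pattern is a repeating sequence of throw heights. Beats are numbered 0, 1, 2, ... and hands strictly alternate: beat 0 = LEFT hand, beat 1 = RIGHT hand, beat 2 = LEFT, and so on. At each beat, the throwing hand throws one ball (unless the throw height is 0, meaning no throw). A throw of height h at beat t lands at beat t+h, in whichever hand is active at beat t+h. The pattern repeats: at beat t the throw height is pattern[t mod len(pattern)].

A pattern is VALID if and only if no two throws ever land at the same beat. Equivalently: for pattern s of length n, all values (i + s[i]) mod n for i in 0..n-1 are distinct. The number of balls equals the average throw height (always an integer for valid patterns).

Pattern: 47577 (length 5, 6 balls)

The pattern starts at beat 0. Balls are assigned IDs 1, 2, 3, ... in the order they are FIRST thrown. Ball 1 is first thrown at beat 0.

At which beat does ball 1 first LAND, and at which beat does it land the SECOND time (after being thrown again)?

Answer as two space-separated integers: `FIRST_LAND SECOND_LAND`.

Beat 0 (L): throw ball1 h=4 -> lands@4:L; in-air after throw: [b1@4:L]
Beat 1 (R): throw ball2 h=7 -> lands@8:L; in-air after throw: [b1@4:L b2@8:L]
Beat 2 (L): throw ball3 h=5 -> lands@7:R; in-air after throw: [b1@4:L b3@7:R b2@8:L]
Beat 3 (R): throw ball4 h=7 -> lands@10:L; in-air after throw: [b1@4:L b3@7:R b2@8:L b4@10:L]
Beat 4 (L): throw ball1 h=7 -> lands@11:R; in-air after throw: [b3@7:R b2@8:L b4@10:L b1@11:R]
Beat 5 (R): throw ball5 h=4 -> lands@9:R; in-air after throw: [b3@7:R b2@8:L b5@9:R b4@10:L b1@11:R]
Beat 6 (L): throw ball6 h=7 -> lands@13:R; in-air after throw: [b3@7:R b2@8:L b5@9:R b4@10:L b1@11:R b6@13:R]
Beat 7 (R): throw ball3 h=5 -> lands@12:L; in-air after throw: [b2@8:L b5@9:R b4@10:L b1@11:R b3@12:L b6@13:R]
Beat 8 (L): throw ball2 h=7 -> lands@15:R; in-air after throw: [b5@9:R b4@10:L b1@11:R b3@12:L b6@13:R b2@15:R]
Beat 9 (R): throw ball5 h=7 -> lands@16:L; in-air after throw: [b4@10:L b1@11:R b3@12:L b6@13:R b2@15:R b5@16:L]
Beat 10 (L): throw ball4 h=4 -> lands@14:L; in-air after throw: [b1@11:R b3@12:L b6@13:R b4@14:L b2@15:R b5@16:L]
Beat 11 (R): throw ball1 h=7 -> lands@18:L; in-air after throw: [b3@12:L b6@13:R b4@14:L b2@15:R b5@16:L b1@18:L]
Ball 1: thrown@0 h=4 -> first land @4; rethrown@4 h=7 -> second land @11

Answer: 4 11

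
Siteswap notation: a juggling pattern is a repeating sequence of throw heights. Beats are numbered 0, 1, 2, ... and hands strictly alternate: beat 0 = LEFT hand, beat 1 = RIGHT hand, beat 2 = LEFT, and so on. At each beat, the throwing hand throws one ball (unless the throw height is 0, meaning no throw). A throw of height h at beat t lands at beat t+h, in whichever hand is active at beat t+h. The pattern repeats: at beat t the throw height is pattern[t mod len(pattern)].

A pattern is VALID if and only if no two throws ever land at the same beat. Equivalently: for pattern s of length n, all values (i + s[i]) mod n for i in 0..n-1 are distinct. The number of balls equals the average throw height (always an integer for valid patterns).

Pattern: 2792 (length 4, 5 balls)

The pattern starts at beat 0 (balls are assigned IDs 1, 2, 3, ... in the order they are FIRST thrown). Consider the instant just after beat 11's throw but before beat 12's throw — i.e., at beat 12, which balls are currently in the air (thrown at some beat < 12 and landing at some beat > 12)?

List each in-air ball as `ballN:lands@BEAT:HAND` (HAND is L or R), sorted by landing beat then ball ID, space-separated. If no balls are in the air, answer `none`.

Answer: ball1:lands@13:R ball4:lands@15:R ball5:lands@16:L ball2:lands@19:R

Derivation:
Beat 0 (L): throw ball1 h=2 -> lands@2:L; in-air after throw: [b1@2:L]
Beat 1 (R): throw ball2 h=7 -> lands@8:L; in-air after throw: [b1@2:L b2@8:L]
Beat 2 (L): throw ball1 h=9 -> lands@11:R; in-air after throw: [b2@8:L b1@11:R]
Beat 3 (R): throw ball3 h=2 -> lands@5:R; in-air after throw: [b3@5:R b2@8:L b1@11:R]
Beat 4 (L): throw ball4 h=2 -> lands@6:L; in-air after throw: [b3@5:R b4@6:L b2@8:L b1@11:R]
Beat 5 (R): throw ball3 h=7 -> lands@12:L; in-air after throw: [b4@6:L b2@8:L b1@11:R b3@12:L]
Beat 6 (L): throw ball4 h=9 -> lands@15:R; in-air after throw: [b2@8:L b1@11:R b3@12:L b4@15:R]
Beat 7 (R): throw ball5 h=2 -> lands@9:R; in-air after throw: [b2@8:L b5@9:R b1@11:R b3@12:L b4@15:R]
Beat 8 (L): throw ball2 h=2 -> lands@10:L; in-air after throw: [b5@9:R b2@10:L b1@11:R b3@12:L b4@15:R]
Beat 9 (R): throw ball5 h=7 -> lands@16:L; in-air after throw: [b2@10:L b1@11:R b3@12:L b4@15:R b5@16:L]
Beat 10 (L): throw ball2 h=9 -> lands@19:R; in-air after throw: [b1@11:R b3@12:L b4@15:R b5@16:L b2@19:R]
Beat 11 (R): throw ball1 h=2 -> lands@13:R; in-air after throw: [b3@12:L b1@13:R b4@15:R b5@16:L b2@19:R]
Beat 12 (L): throw ball3 h=2 -> lands@14:L; in-air after throw: [b1@13:R b3@14:L b4@15:R b5@16:L b2@19:R]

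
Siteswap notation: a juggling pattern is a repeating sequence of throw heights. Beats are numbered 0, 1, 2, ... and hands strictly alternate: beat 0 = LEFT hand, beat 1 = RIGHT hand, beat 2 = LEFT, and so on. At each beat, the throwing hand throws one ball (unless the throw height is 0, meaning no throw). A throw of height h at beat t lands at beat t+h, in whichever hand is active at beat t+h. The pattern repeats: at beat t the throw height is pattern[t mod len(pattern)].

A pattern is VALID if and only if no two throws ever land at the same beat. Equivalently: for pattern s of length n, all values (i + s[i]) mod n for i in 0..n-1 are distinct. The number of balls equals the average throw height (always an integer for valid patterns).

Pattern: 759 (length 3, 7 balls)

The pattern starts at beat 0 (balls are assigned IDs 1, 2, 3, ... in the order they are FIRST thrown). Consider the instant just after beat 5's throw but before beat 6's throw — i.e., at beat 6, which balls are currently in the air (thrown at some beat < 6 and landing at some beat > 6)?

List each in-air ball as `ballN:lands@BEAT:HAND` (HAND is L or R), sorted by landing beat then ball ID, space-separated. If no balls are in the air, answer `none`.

Answer: ball1:lands@7:R ball5:lands@9:R ball4:lands@10:L ball3:lands@11:R ball6:lands@14:L

Derivation:
Beat 0 (L): throw ball1 h=7 -> lands@7:R; in-air after throw: [b1@7:R]
Beat 1 (R): throw ball2 h=5 -> lands@6:L; in-air after throw: [b2@6:L b1@7:R]
Beat 2 (L): throw ball3 h=9 -> lands@11:R; in-air after throw: [b2@6:L b1@7:R b3@11:R]
Beat 3 (R): throw ball4 h=7 -> lands@10:L; in-air after throw: [b2@6:L b1@7:R b4@10:L b3@11:R]
Beat 4 (L): throw ball5 h=5 -> lands@9:R; in-air after throw: [b2@6:L b1@7:R b5@9:R b4@10:L b3@11:R]
Beat 5 (R): throw ball6 h=9 -> lands@14:L; in-air after throw: [b2@6:L b1@7:R b5@9:R b4@10:L b3@11:R b6@14:L]
Beat 6 (L): throw ball2 h=7 -> lands@13:R; in-air after throw: [b1@7:R b5@9:R b4@10:L b3@11:R b2@13:R b6@14:L]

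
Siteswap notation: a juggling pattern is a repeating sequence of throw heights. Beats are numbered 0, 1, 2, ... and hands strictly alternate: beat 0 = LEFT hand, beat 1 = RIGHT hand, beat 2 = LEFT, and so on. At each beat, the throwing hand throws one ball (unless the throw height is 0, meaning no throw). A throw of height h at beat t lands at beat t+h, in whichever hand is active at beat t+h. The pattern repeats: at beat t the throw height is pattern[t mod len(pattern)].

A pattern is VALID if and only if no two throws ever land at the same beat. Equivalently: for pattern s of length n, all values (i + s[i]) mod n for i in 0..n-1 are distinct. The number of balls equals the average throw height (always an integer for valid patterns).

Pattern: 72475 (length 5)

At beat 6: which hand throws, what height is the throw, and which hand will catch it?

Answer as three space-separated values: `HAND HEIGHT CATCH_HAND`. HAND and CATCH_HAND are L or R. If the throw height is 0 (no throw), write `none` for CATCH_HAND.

Answer: L 2 L

Derivation:
Beat 6: 6 mod 2 = 0, so hand = L
Throw height = pattern[6 mod 5] = pattern[1] = 2
Lands at beat 6+2=8, 8 mod 2 = 0, so catch hand = L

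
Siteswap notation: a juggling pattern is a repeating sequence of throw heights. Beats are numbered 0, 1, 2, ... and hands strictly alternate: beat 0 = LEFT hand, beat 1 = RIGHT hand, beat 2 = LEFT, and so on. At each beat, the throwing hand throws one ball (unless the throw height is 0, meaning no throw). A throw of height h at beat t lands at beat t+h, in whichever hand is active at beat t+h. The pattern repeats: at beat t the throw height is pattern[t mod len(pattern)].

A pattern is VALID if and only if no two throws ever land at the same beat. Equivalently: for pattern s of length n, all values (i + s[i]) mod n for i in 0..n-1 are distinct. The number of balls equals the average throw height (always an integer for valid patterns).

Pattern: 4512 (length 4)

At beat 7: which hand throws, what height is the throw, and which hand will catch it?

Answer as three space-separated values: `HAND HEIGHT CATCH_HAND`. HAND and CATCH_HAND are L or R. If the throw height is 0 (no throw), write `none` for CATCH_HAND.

Answer: R 2 R

Derivation:
Beat 7: 7 mod 2 = 1, so hand = R
Throw height = pattern[7 mod 4] = pattern[3] = 2
Lands at beat 7+2=9, 9 mod 2 = 1, so catch hand = R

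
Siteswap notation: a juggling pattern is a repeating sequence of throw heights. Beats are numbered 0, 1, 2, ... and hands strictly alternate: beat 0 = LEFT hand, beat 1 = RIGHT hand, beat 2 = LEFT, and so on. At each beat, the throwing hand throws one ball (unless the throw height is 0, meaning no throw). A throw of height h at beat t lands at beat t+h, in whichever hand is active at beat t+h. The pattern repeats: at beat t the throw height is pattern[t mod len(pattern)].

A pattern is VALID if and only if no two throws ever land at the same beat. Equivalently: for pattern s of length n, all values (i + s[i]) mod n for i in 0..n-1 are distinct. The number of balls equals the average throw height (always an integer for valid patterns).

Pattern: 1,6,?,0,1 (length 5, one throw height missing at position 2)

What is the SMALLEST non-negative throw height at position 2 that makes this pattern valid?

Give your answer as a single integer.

i=0: (0 + 1) mod 5 = 1
i=1: (1 + 6) mod 5 = 2
i=2: s[i]=? (unknown)
i=3: (3 + 0) mod 5 = 3
i=4: (4 + 1) mod 5 = 0
Known residues: [0, 1, 2, 3]; need a permutation of 0..4, so missing residue r = 4
Need (2 + s) mod 5 = 4; smallest s = (4 - 2) mod 5 = 2

Answer: 2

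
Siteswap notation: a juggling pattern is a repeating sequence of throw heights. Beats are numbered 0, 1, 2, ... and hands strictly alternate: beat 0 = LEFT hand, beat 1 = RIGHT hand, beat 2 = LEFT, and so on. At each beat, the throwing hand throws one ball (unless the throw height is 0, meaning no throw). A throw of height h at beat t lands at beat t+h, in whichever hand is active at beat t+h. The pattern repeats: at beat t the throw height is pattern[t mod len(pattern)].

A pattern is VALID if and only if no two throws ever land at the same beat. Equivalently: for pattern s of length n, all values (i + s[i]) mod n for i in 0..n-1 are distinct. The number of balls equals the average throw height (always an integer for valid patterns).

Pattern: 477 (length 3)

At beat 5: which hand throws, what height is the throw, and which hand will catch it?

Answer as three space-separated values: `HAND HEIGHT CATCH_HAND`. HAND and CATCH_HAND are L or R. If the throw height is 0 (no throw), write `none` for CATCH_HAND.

Beat 5: 5 mod 2 = 1, so hand = R
Throw height = pattern[5 mod 3] = pattern[2] = 7
Lands at beat 5+7=12, 12 mod 2 = 0, so catch hand = L

Answer: R 7 L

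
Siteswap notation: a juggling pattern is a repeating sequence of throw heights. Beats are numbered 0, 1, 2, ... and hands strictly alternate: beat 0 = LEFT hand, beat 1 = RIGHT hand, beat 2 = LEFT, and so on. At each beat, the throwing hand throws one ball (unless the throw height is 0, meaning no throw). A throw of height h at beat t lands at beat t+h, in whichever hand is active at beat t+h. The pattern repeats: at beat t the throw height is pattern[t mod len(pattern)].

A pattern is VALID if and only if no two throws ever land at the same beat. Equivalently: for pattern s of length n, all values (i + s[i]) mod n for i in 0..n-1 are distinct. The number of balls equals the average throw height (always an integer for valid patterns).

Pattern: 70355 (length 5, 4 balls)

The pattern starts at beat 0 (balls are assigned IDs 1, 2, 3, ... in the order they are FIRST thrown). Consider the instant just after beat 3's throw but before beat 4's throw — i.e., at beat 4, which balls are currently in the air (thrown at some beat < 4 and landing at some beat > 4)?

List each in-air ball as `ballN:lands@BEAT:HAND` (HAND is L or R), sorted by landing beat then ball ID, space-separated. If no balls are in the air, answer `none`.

Answer: ball2:lands@5:R ball1:lands@7:R ball3:lands@8:L

Derivation:
Beat 0 (L): throw ball1 h=7 -> lands@7:R; in-air after throw: [b1@7:R]
Beat 2 (L): throw ball2 h=3 -> lands@5:R; in-air after throw: [b2@5:R b1@7:R]
Beat 3 (R): throw ball3 h=5 -> lands@8:L; in-air after throw: [b2@5:R b1@7:R b3@8:L]
Beat 4 (L): throw ball4 h=5 -> lands@9:R; in-air after throw: [b2@5:R b1@7:R b3@8:L b4@9:R]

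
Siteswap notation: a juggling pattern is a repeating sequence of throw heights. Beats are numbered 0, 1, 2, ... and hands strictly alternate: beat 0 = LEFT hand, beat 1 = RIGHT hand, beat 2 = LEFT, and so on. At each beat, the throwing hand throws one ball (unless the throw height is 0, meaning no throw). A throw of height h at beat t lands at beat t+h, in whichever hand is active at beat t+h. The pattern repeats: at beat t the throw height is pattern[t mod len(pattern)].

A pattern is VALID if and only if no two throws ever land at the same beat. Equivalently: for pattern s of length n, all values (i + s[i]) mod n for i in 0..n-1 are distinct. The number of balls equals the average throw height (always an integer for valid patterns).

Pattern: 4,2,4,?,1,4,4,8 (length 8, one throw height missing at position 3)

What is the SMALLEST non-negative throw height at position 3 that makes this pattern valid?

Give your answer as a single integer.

i=0: (0 + 4) mod 8 = 4
i=1: (1 + 2) mod 8 = 3
i=2: (2 + 4) mod 8 = 6
i=3: s[i]=? (unknown)
i=4: (4 + 1) mod 8 = 5
i=5: (5 + 4) mod 8 = 1
i=6: (6 + 4) mod 8 = 2
i=7: (7 + 8) mod 8 = 7
Known residues: [1, 2, 3, 4, 5, 6, 7]; need a permutation of 0..7, so missing residue r = 0
Need (3 + s) mod 8 = 0; smallest s = (0 - 3) mod 8 = 5

Answer: 5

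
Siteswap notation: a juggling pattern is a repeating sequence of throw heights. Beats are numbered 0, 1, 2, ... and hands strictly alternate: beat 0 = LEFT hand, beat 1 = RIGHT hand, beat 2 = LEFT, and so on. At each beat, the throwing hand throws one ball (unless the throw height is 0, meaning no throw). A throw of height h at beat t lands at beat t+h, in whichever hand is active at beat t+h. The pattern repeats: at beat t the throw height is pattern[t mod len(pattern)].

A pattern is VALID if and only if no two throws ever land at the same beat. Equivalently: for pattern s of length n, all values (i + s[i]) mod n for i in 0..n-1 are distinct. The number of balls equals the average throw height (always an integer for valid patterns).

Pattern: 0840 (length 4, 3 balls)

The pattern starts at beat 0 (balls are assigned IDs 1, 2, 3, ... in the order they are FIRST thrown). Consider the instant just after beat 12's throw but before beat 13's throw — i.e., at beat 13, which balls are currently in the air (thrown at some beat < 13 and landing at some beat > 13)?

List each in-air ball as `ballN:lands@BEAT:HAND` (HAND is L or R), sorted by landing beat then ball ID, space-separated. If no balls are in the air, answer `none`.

Answer: ball2:lands@14:L ball1:lands@17:R

Derivation:
Beat 1 (R): throw ball1 h=8 -> lands@9:R; in-air after throw: [b1@9:R]
Beat 2 (L): throw ball2 h=4 -> lands@6:L; in-air after throw: [b2@6:L b1@9:R]
Beat 5 (R): throw ball3 h=8 -> lands@13:R; in-air after throw: [b2@6:L b1@9:R b3@13:R]
Beat 6 (L): throw ball2 h=4 -> lands@10:L; in-air after throw: [b1@9:R b2@10:L b3@13:R]
Beat 9 (R): throw ball1 h=8 -> lands@17:R; in-air after throw: [b2@10:L b3@13:R b1@17:R]
Beat 10 (L): throw ball2 h=4 -> lands@14:L; in-air after throw: [b3@13:R b2@14:L b1@17:R]
Beat 13 (R): throw ball3 h=8 -> lands@21:R; in-air after throw: [b2@14:L b1@17:R b3@21:R]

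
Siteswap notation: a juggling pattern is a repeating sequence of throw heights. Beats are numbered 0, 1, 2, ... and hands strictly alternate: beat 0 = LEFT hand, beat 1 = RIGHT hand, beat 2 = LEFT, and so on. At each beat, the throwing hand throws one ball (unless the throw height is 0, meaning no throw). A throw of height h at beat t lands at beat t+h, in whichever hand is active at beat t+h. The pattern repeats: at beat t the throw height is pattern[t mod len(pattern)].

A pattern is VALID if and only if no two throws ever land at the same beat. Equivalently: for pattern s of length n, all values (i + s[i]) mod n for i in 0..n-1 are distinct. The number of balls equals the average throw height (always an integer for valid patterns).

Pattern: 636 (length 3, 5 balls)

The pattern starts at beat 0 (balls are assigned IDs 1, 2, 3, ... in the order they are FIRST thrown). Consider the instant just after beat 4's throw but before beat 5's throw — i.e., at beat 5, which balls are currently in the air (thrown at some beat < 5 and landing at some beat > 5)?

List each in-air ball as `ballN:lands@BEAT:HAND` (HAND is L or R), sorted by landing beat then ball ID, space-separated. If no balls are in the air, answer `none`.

Answer: ball1:lands@6:L ball2:lands@7:R ball3:lands@8:L ball4:lands@9:R

Derivation:
Beat 0 (L): throw ball1 h=6 -> lands@6:L; in-air after throw: [b1@6:L]
Beat 1 (R): throw ball2 h=3 -> lands@4:L; in-air after throw: [b2@4:L b1@6:L]
Beat 2 (L): throw ball3 h=6 -> lands@8:L; in-air after throw: [b2@4:L b1@6:L b3@8:L]
Beat 3 (R): throw ball4 h=6 -> lands@9:R; in-air after throw: [b2@4:L b1@6:L b3@8:L b4@9:R]
Beat 4 (L): throw ball2 h=3 -> lands@7:R; in-air after throw: [b1@6:L b2@7:R b3@8:L b4@9:R]
Beat 5 (R): throw ball5 h=6 -> lands@11:R; in-air after throw: [b1@6:L b2@7:R b3@8:L b4@9:R b5@11:R]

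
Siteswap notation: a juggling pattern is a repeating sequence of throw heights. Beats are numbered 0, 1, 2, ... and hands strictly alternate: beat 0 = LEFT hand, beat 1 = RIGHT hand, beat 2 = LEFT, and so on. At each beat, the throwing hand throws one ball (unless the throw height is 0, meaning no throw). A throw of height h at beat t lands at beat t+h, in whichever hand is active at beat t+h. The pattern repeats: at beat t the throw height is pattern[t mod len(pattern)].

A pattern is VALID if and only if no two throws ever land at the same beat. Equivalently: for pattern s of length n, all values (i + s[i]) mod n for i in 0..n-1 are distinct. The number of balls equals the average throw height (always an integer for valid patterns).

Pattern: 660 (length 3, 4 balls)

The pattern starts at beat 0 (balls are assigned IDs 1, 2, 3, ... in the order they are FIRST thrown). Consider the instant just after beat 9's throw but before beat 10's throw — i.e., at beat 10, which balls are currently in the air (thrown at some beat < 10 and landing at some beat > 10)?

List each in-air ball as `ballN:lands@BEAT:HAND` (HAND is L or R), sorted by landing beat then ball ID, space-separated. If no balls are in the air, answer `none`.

Answer: ball1:lands@12:L ball2:lands@13:R ball3:lands@15:R

Derivation:
Beat 0 (L): throw ball1 h=6 -> lands@6:L; in-air after throw: [b1@6:L]
Beat 1 (R): throw ball2 h=6 -> lands@7:R; in-air after throw: [b1@6:L b2@7:R]
Beat 3 (R): throw ball3 h=6 -> lands@9:R; in-air after throw: [b1@6:L b2@7:R b3@9:R]
Beat 4 (L): throw ball4 h=6 -> lands@10:L; in-air after throw: [b1@6:L b2@7:R b3@9:R b4@10:L]
Beat 6 (L): throw ball1 h=6 -> lands@12:L; in-air after throw: [b2@7:R b3@9:R b4@10:L b1@12:L]
Beat 7 (R): throw ball2 h=6 -> lands@13:R; in-air after throw: [b3@9:R b4@10:L b1@12:L b2@13:R]
Beat 9 (R): throw ball3 h=6 -> lands@15:R; in-air after throw: [b4@10:L b1@12:L b2@13:R b3@15:R]
Beat 10 (L): throw ball4 h=6 -> lands@16:L; in-air after throw: [b1@12:L b2@13:R b3@15:R b4@16:L]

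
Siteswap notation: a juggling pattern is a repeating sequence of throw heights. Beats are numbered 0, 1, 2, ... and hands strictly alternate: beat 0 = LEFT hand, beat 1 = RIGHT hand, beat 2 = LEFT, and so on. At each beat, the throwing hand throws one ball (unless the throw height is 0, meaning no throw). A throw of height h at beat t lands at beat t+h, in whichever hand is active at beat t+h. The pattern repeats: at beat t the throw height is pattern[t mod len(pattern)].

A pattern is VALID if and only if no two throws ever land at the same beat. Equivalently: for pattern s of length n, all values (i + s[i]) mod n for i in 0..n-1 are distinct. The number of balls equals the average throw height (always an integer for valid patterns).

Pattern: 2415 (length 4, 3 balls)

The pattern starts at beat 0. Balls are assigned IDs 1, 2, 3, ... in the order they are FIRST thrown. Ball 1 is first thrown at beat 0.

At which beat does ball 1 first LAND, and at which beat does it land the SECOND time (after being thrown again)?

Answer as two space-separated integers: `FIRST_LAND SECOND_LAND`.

Beat 0 (L): throw ball1 h=2 -> lands@2:L; in-air after throw: [b1@2:L]
Beat 1 (R): throw ball2 h=4 -> lands@5:R; in-air after throw: [b1@2:L b2@5:R]
Beat 2 (L): throw ball1 h=1 -> lands@3:R; in-air after throw: [b1@3:R b2@5:R]
Beat 3 (R): throw ball1 h=5 -> lands@8:L; in-air after throw: [b2@5:R b1@8:L]
Ball 1: thrown@0 h=2 -> first land @2; rethrown@2 h=1 -> second land @3

Answer: 2 3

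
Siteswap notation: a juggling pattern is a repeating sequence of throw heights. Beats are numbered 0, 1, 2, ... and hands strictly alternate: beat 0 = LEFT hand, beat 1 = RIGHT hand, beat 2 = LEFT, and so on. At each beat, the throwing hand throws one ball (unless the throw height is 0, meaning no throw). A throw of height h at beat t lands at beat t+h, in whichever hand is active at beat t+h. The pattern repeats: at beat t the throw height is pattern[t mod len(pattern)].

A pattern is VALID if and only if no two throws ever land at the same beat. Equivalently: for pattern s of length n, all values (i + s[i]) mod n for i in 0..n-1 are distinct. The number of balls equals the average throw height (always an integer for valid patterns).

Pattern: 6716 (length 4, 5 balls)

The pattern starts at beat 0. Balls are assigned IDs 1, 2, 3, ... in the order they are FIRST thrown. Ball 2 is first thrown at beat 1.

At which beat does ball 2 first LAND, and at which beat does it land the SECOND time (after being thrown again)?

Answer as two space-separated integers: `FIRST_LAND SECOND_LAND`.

Beat 0 (L): throw ball1 h=6 -> lands@6:L; in-air after throw: [b1@6:L]
Beat 1 (R): throw ball2 h=7 -> lands@8:L; in-air after throw: [b1@6:L b2@8:L]
Beat 2 (L): throw ball3 h=1 -> lands@3:R; in-air after throw: [b3@3:R b1@6:L b2@8:L]
Beat 3 (R): throw ball3 h=6 -> lands@9:R; in-air after throw: [b1@6:L b2@8:L b3@9:R]
Beat 4 (L): throw ball4 h=6 -> lands@10:L; in-air after throw: [b1@6:L b2@8:L b3@9:R b4@10:L]
Beat 5 (R): throw ball5 h=7 -> lands@12:L; in-air after throw: [b1@6:L b2@8:L b3@9:R b4@10:L b5@12:L]
Beat 6 (L): throw ball1 h=1 -> lands@7:R; in-air after throw: [b1@7:R b2@8:L b3@9:R b4@10:L b5@12:L]
Beat 7 (R): throw ball1 h=6 -> lands@13:R; in-air after throw: [b2@8:L b3@9:R b4@10:L b5@12:L b1@13:R]
Beat 8 (L): throw ball2 h=6 -> lands@14:L; in-air after throw: [b3@9:R b4@10:L b5@12:L b1@13:R b2@14:L]
Beat 9 (R): throw ball3 h=7 -> lands@16:L; in-air after throw: [b4@10:L b5@12:L b1@13:R b2@14:L b3@16:L]
Beat 10 (L): throw ball4 h=1 -> lands@11:R; in-air after throw: [b4@11:R b5@12:L b1@13:R b2@14:L b3@16:L]
Beat 11 (R): throw ball4 h=6 -> lands@17:R; in-air after throw: [b5@12:L b1@13:R b2@14:L b3@16:L b4@17:R]
Beat 12 (L): throw ball5 h=6 -> lands@18:L; in-air after throw: [b1@13:R b2@14:L b3@16:L b4@17:R b5@18:L]
Beat 13 (R): throw ball1 h=7 -> lands@20:L; in-air after throw: [b2@14:L b3@16:L b4@17:R b5@18:L b1@20:L]
Beat 14 (L): throw ball2 h=1 -> lands@15:R; in-air after throw: [b2@15:R b3@16:L b4@17:R b5@18:L b1@20:L]
Ball 2: thrown@1 h=7 -> first land @8; rethrown@8 h=6 -> second land @14

Answer: 8 14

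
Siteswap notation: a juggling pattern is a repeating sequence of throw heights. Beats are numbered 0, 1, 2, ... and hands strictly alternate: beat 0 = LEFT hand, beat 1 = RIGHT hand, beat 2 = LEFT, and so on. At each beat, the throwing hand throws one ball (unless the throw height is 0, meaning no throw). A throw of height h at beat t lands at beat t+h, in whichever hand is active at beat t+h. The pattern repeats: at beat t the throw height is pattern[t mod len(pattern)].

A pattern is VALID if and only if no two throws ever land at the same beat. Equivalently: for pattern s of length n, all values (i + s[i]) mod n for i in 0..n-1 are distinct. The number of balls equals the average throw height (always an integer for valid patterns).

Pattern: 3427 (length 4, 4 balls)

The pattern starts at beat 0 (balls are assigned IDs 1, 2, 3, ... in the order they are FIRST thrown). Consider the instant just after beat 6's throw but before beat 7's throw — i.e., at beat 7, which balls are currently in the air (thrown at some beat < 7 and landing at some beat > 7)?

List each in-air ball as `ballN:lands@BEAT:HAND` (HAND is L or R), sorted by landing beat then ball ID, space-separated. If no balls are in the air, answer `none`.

Answer: ball4:lands@8:L ball2:lands@9:R ball1:lands@10:L

Derivation:
Beat 0 (L): throw ball1 h=3 -> lands@3:R; in-air after throw: [b1@3:R]
Beat 1 (R): throw ball2 h=4 -> lands@5:R; in-air after throw: [b1@3:R b2@5:R]
Beat 2 (L): throw ball3 h=2 -> lands@4:L; in-air after throw: [b1@3:R b3@4:L b2@5:R]
Beat 3 (R): throw ball1 h=7 -> lands@10:L; in-air after throw: [b3@4:L b2@5:R b1@10:L]
Beat 4 (L): throw ball3 h=3 -> lands@7:R; in-air after throw: [b2@5:R b3@7:R b1@10:L]
Beat 5 (R): throw ball2 h=4 -> lands@9:R; in-air after throw: [b3@7:R b2@9:R b1@10:L]
Beat 6 (L): throw ball4 h=2 -> lands@8:L; in-air after throw: [b3@7:R b4@8:L b2@9:R b1@10:L]
Beat 7 (R): throw ball3 h=7 -> lands@14:L; in-air after throw: [b4@8:L b2@9:R b1@10:L b3@14:L]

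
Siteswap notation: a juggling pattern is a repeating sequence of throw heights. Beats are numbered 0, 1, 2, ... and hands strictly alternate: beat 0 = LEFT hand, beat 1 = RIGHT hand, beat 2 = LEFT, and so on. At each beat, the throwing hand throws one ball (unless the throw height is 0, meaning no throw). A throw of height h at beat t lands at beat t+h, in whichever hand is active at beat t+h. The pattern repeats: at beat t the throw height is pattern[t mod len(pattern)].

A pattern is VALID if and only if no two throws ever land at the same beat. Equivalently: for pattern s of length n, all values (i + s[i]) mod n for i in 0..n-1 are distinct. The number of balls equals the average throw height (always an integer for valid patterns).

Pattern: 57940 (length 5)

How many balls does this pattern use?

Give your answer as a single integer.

Pattern = [5, 7, 9, 4, 0], length n = 5
  position 0: throw height = 5, running sum = 5
  position 1: throw height = 7, running sum = 12
  position 2: throw height = 9, running sum = 21
  position 3: throw height = 4, running sum = 25
  position 4: throw height = 0, running sum = 25
Total sum = 25; balls = sum / n = 25 / 5 = 5

Answer: 5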